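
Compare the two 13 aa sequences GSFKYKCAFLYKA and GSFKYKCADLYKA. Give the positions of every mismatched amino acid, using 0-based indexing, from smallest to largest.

8

Differences at position 8 (F→D).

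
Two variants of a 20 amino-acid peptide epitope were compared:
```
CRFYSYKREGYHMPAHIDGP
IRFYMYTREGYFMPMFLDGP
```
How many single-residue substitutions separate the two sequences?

Mismatches (1-based): residue 1: C→I; residue 5: S→M; residue 7: K→T; residue 12: H→F; residue 15: A→M; residue 16: H→F; residue 17: I→L.

7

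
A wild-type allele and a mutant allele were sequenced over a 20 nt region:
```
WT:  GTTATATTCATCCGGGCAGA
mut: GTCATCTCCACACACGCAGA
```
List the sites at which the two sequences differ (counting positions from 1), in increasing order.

3, 6, 8, 11, 12, 14, 15

Scanning 1-based: 3: T/C; 6: A/C; 8: T/C; 11: T/C; 12: C/A; 14: G/A; 15: G/C.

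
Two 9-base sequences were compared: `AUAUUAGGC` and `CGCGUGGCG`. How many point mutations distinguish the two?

The sequences differ at positions 1, 2, 3, 4, 6, 8, 9 (1-based) — 7 in total.

7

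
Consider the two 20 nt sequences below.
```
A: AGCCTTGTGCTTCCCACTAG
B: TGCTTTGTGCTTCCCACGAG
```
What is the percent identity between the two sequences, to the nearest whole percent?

85%

Mismatches at positions 1, 4, 18 (1-based): 3 of 20.
Identical positions: 17/20 = 85% → 85%.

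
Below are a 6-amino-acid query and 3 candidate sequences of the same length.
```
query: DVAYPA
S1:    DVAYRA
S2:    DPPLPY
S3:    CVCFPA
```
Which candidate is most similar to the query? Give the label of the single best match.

S1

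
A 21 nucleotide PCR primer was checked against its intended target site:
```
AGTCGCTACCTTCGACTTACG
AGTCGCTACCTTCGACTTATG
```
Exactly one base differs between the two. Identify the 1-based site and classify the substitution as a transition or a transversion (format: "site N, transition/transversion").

The sequences differ only at site 20: C→T (pyrimidine→pyrimidine), a transition.

site 20, transition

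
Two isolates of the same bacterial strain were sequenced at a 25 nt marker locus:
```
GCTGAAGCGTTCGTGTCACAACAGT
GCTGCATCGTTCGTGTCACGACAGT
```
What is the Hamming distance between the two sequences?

3

The sequences differ at sites 5, 7, 20 (1-based) — 3 in total.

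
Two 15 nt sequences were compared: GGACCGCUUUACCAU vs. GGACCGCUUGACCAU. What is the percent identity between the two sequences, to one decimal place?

93.3%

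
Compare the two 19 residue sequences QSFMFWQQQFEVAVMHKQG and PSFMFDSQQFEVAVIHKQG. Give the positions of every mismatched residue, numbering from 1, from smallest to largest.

Scanning 1-based: 1: Q/P; 6: W/D; 7: Q/S; 15: M/I.

1, 6, 7, 15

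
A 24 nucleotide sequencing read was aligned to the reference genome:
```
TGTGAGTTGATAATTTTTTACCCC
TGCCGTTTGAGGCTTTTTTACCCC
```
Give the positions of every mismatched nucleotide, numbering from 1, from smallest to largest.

Scanning 1-based: 3: T/C; 4: G/C; 5: A/G; 6: G/T; 11: T/G; 12: A/G; 13: A/C.

3, 4, 5, 6, 11, 12, 13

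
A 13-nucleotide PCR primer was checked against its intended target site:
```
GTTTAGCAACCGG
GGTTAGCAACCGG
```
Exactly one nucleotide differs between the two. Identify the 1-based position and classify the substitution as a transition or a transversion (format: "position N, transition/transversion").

The sequences differ only at position 2: T→G (pyrimidine→purine), a transversion.

position 2, transversion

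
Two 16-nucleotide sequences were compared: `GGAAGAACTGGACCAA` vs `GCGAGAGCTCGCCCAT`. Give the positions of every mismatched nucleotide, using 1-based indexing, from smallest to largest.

2, 3, 7, 10, 12, 16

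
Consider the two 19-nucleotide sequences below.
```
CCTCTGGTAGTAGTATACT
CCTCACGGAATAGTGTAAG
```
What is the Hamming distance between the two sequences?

7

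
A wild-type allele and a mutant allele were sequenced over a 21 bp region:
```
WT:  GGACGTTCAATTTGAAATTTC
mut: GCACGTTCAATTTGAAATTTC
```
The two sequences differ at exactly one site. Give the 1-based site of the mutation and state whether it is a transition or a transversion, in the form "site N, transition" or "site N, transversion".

Site 2 changes G→C. G is a purine and C is a pyrimidine, so this is a transversion.

site 2, transversion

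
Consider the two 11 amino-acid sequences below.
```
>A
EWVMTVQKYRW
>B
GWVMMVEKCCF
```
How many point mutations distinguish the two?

6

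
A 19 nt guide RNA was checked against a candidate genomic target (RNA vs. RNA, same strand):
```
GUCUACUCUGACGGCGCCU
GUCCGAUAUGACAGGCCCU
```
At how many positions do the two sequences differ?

7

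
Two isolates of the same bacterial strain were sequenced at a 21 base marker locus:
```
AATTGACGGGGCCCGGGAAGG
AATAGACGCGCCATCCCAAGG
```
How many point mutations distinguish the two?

8

The sequences differ at positions 4, 9, 11, 13, 14, 15, 16, 17 (1-based) — 8 in total.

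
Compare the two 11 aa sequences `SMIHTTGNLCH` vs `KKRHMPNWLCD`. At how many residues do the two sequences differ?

Comparing position by position, 8 residues differ: 1 (S/K), 2 (M/K), 3 (I/R), 5 (T/M), 6 (T/P), 7 (G/N), 8 (N/W), 11 (H/D).

8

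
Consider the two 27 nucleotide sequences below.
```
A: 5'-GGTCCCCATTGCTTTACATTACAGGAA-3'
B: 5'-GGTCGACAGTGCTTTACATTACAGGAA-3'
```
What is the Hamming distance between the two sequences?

3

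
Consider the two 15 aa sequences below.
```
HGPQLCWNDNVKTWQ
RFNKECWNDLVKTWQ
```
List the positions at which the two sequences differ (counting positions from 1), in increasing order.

1, 2, 3, 4, 5, 10

Scanning 1-based: 1: H/R; 2: G/F; 3: P/N; 4: Q/K; 5: L/E; 10: N/L.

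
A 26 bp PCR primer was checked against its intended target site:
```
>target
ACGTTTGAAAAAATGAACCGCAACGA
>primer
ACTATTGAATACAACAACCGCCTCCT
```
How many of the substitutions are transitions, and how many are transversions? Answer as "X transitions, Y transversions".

Transitions (purine↔purine or pyrimidine↔pyrimidine): none.
Transversions (purine↔pyrimidine): 3 G→T, 4 T→A, 10 A→T, 12 A→C, 14 T→A, 15 G→C, 22 A→C, 23 A→T, 25 G→C, 26 A→T.

0 transitions, 10 transversions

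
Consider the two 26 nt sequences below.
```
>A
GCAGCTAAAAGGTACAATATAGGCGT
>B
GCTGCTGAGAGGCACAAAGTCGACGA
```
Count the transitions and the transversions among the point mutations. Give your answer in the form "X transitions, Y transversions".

5 transitions, 4 transversions

Transitions (purine↔purine or pyrimidine↔pyrimidine): 7 A→G, 9 A→G, 13 T→C, 19 A→G, 23 G→A.
Transversions (purine↔pyrimidine): 3 A→T, 18 T→A, 21 A→C, 26 T→A.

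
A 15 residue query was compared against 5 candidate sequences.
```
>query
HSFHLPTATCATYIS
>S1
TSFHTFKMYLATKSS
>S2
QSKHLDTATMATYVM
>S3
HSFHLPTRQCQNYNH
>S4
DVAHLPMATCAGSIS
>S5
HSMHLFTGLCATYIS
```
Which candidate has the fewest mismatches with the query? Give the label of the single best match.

S5

Hamming distances to query — S1: 9; S2: 6; S3: 6; S4: 6; S5: 4.
Smallest is S5 with 4 mismatches.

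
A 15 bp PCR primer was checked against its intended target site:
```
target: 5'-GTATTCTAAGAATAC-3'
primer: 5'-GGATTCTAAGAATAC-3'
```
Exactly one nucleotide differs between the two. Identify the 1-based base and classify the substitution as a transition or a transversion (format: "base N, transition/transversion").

base 2, transversion

Base 2 changes T→G. T is a pyrimidine and G is a purine, so this is a transversion.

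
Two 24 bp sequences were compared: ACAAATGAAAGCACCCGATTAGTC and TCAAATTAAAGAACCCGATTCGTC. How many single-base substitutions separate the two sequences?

4

Comparing position by position, 4 sites differ: 1 (A/T), 7 (G/T), 12 (C/A), 21 (A/C).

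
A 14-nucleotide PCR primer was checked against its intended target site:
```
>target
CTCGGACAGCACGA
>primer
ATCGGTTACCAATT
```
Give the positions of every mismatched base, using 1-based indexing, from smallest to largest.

1, 6, 7, 9, 12, 13, 14

Differences at position 1 (C→A), position 6 (A→T), position 7 (C→T), position 9 (G→C), position 12 (C→A), position 13 (G→T), position 14 (A→T).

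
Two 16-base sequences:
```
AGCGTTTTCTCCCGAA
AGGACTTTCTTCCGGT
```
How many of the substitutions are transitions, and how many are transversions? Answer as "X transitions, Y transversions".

4 transitions, 2 transversions

Mismatches (1-based):
base 3: C→G (pyrimidine→purine, transversion)
base 4: G→A (purine→purine, transition)
base 5: T→C (pyrimidine→pyrimidine, transition)
base 11: C→T (pyrimidine→pyrimidine, transition)
base 15: A→G (purine→purine, transition)
base 16: A→T (purine→pyrimidine, transversion)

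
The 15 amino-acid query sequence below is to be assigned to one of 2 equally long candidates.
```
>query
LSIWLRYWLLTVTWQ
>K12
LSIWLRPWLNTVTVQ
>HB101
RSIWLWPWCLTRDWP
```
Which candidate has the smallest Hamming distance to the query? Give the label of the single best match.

K12

Hamming distances to query — K12: 3; HB101: 7.
Smallest is K12 with 3 mismatches.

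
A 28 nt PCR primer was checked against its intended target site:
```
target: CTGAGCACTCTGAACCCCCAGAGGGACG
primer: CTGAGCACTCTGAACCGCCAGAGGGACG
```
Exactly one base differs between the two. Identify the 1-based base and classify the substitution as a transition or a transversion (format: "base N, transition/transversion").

base 17, transversion

The sequences differ only at base 17: C→G (pyrimidine→purine), a transversion.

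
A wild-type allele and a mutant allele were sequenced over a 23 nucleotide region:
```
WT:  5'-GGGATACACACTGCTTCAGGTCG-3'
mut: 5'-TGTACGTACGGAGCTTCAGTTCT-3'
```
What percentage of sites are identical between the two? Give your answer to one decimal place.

56.5%

Mismatches at positions 1, 3, 5, 6, 7, 10, 11, 12, 20, 23 (1-based): 10 of 23.
Identical positions: 13/23 = 56.52% → 56.5%.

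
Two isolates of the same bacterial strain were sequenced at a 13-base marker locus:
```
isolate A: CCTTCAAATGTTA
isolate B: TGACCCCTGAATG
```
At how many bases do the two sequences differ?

11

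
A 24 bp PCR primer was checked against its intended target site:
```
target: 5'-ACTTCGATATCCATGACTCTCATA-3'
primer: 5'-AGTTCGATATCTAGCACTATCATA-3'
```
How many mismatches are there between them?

5

The sequences differ at sites 2, 12, 14, 15, 19 (1-based) — 5 in total.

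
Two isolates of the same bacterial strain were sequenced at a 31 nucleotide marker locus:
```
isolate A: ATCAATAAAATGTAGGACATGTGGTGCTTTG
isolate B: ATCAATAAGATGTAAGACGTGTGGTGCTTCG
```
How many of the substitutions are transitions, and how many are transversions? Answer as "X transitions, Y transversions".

Mismatches (1-based):
position 9: A→G (purine→purine, transition)
position 15: G→A (purine→purine, transition)
position 19: A→G (purine→purine, transition)
position 30: T→C (pyrimidine→pyrimidine, transition)

4 transitions, 0 transversions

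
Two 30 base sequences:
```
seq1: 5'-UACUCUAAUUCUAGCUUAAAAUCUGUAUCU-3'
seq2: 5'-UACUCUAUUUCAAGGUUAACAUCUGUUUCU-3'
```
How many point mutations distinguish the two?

5

Comparing position by position, 5 sites differ: 8 (A/U), 12 (U/A), 15 (C/G), 20 (A/C), 27 (A/U).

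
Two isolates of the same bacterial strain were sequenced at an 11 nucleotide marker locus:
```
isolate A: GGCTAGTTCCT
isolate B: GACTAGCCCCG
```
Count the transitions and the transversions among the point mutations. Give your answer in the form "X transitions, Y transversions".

Mismatches (1-based):
position 2: G→A (purine→purine, transition)
position 7: T→C (pyrimidine→pyrimidine, transition)
position 8: T→C (pyrimidine→pyrimidine, transition)
position 11: T→G (pyrimidine→purine, transversion)

3 transitions, 1 transversion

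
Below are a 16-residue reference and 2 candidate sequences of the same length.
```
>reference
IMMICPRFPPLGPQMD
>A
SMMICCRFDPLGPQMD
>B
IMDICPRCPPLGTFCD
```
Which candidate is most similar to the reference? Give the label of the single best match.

A

A differs at 3 positions; B differs at 5 positions. The closest is A.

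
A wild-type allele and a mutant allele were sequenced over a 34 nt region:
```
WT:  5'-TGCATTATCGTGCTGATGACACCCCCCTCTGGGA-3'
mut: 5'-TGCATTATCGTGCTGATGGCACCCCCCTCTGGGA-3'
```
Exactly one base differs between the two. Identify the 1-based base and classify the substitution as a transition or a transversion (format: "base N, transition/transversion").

Base 19 changes A→G. A is a purine and G is a purine, so this is a transition.

base 19, transition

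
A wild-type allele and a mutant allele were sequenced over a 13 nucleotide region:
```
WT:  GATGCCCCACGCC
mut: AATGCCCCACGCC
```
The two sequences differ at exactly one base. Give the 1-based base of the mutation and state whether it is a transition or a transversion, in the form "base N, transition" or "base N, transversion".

base 1, transition

Base 1 changes G→A. G is a purine and A is a purine, so this is a transition.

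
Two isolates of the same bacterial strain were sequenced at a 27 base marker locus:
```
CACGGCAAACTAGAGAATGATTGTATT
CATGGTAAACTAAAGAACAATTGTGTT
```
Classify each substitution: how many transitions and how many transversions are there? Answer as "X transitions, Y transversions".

Mismatches (1-based):
site 3: C→T (pyrimidine→pyrimidine, transition)
site 6: C→T (pyrimidine→pyrimidine, transition)
site 13: G→A (purine→purine, transition)
site 18: T→C (pyrimidine→pyrimidine, transition)
site 19: G→A (purine→purine, transition)
site 25: A→G (purine→purine, transition)

6 transitions, 0 transversions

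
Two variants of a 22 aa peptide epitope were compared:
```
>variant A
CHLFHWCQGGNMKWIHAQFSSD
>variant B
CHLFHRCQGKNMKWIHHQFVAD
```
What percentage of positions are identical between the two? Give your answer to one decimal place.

77.3%

5 positions differ (6, 10, 17, 20, 21), so 17 of 22 match: 17/22 = 77.27%.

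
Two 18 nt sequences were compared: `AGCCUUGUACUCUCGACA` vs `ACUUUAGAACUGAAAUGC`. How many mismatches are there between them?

12

The sequences differ at positions 2, 3, 4, 6, 8, 12, 13, 14, 15, 16, 17, 18 (1-based) — 12 in total.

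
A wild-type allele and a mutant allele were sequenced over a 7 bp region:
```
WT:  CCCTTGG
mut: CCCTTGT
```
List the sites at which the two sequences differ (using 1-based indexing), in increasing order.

7

Differences at site 7 (G→T).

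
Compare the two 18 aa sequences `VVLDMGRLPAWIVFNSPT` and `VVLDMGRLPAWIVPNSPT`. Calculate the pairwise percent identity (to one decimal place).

94.4%

Mismatch at position 14 (1-based): 1 of 18.
Identical positions: 17/18 = 94.44% → 94.4%.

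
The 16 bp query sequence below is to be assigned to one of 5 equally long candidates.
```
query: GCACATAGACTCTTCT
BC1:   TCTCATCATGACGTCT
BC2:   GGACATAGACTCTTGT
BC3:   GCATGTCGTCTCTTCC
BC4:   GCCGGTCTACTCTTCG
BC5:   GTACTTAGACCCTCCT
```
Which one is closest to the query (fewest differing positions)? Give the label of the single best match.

Hamming distances to query — BC1: 8; BC2: 2; BC3: 5; BC4: 6; BC5: 4.
Smallest is BC2 with 2 mismatches.

BC2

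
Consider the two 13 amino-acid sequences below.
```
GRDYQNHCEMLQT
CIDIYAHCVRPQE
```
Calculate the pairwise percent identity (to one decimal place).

9 positions differ (1, 2, 4, 5, 6, 9, 10, 11, 13), so 4 of 13 match: 4/13 = 30.77%.

30.8%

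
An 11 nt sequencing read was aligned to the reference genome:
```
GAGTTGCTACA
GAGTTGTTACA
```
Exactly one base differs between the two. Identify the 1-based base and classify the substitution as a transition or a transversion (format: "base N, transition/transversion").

Base 7 changes C→T. C is a pyrimidine and T is a pyrimidine, so this is a transition.

base 7, transition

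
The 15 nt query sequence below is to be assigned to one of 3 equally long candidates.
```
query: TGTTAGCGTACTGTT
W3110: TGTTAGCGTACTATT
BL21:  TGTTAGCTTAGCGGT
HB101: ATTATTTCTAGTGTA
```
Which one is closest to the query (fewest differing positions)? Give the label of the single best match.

Hamming distances to query — W3110: 1; BL21: 4; HB101: 9.
Smallest is W3110 with 1 mismatch.

W3110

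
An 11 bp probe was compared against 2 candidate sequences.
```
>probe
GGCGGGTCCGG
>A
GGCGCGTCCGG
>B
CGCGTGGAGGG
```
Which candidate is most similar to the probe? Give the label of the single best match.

A

Hamming distances to probe — A: 1; B: 5.
Smallest is A with 1 mismatch.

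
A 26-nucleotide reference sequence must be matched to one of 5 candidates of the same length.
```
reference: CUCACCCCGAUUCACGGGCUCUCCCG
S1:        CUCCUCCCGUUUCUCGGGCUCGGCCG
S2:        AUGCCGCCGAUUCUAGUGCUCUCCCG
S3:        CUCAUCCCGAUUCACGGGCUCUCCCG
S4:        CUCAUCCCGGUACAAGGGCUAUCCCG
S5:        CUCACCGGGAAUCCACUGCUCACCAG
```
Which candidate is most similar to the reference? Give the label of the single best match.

Hamming distances to reference — S1: 6; S2: 7; S3: 1; S4: 5; S5: 9.
Smallest is S3 with 1 mismatch.

S3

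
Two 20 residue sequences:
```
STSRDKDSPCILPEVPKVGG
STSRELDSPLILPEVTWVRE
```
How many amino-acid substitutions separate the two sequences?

Mismatches (1-based): position 5: D→E; position 6: K→L; position 10: C→L; position 16: P→T; position 17: K→W; position 19: G→R; position 20: G→E.

7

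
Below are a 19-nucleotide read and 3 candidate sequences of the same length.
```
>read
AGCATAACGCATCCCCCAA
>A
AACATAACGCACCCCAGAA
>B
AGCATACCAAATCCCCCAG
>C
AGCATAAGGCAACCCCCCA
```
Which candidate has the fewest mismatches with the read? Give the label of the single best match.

C

A differs at 4 bases; B differs at 4 bases; C differs at 3 bases. The closest is C.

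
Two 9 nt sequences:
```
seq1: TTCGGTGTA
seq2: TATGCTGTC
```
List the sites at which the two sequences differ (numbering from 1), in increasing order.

Differences at site 2 (T→A), site 3 (C→T), site 5 (G→C), site 9 (A→C).

2, 3, 5, 9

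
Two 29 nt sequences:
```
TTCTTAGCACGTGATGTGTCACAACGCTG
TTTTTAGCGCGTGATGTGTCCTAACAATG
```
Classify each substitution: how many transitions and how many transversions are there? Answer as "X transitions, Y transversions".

4 transitions, 2 transversions

Mismatches (1-based):
base 3: C→T (pyrimidine→pyrimidine, transition)
base 9: A→G (purine→purine, transition)
base 21: A→C (purine→pyrimidine, transversion)
base 22: C→T (pyrimidine→pyrimidine, transition)
base 26: G→A (purine→purine, transition)
base 27: C→A (pyrimidine→purine, transversion)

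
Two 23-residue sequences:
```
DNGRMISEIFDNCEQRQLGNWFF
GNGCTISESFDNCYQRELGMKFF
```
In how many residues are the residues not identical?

8

The sequences differ at residues 1, 4, 5, 9, 14, 17, 20, 21 (1-based) — 8 in total.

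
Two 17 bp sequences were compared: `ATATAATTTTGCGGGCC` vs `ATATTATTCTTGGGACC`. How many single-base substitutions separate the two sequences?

5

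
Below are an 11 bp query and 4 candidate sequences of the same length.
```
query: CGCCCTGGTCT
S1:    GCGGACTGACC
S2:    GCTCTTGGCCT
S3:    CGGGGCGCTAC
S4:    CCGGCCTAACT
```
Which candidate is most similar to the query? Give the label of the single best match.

S2

S1 differs at 9 positions; S2 differs at 5 positions; S3 differs at 7 positions; S4 differs at 7 positions. The closest is S2.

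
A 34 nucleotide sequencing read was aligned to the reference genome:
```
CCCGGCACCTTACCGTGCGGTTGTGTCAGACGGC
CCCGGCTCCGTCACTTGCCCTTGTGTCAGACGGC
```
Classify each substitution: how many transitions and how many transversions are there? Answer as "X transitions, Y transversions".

Mismatches (1-based):
position 7: A→T (purine→pyrimidine, transversion)
position 10: T→G (pyrimidine→purine, transversion)
position 12: A→C (purine→pyrimidine, transversion)
position 13: C→A (pyrimidine→purine, transversion)
position 15: G→T (purine→pyrimidine, transversion)
position 19: G→C (purine→pyrimidine, transversion)
position 20: G→C (purine→pyrimidine, transversion)

0 transitions, 7 transversions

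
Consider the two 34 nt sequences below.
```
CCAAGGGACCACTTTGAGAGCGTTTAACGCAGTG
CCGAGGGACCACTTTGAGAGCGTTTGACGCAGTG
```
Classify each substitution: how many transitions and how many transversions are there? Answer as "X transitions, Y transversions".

Mismatches (1-based):
position 3: A→G (purine→purine, transition)
position 26: A→G (purine→purine, transition)

2 transitions, 0 transversions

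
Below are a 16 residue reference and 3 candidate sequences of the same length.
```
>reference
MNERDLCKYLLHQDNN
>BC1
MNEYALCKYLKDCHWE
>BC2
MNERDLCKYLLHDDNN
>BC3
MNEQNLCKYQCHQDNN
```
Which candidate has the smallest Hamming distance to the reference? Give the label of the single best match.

BC2

BC1 differs at 8 residues; BC2 differs at 1 residue; BC3 differs at 4 residues. The closest is BC2.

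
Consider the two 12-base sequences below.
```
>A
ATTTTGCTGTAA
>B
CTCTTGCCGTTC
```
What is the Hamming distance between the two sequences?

5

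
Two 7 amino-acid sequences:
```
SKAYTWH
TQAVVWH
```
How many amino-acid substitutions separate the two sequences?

Comparing position by position, 4 residues differ: 1 (S/T), 2 (K/Q), 4 (Y/V), 5 (T/V).

4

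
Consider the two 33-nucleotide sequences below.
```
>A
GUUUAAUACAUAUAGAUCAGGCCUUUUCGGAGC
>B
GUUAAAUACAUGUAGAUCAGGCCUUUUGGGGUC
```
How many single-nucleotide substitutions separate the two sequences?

5

The sequences differ at bases 4, 12, 28, 31, 32 (1-based) — 5 in total.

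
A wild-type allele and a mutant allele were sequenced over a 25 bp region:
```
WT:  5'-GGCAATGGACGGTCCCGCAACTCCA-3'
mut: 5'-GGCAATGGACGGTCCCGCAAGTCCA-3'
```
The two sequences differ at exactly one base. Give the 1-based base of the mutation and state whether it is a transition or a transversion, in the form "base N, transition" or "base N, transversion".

Base 21 changes C→G. C is a pyrimidine and G is a purine, so this is a transversion.

base 21, transversion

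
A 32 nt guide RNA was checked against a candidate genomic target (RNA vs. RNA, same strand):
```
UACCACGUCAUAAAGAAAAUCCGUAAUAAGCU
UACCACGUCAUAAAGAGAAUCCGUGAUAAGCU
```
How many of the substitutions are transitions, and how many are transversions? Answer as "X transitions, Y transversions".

2 transitions, 0 transversions

Mismatches (1-based):
position 17: A→G (purine→purine, transition)
position 25: A→G (purine→purine, transition)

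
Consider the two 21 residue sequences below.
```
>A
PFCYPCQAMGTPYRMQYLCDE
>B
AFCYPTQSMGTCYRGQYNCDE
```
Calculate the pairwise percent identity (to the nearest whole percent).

6 positions differ (1, 6, 8, 12, 15, 18), so 15 of 21 match: 15/21 = 71.43%.

71%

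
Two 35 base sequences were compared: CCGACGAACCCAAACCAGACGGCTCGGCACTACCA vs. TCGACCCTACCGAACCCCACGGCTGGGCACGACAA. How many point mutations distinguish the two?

11

The sequences differ at bases 1, 6, 7, 8, 9, 12, 17, 18, 25, 31, 34 (1-based) — 11 in total.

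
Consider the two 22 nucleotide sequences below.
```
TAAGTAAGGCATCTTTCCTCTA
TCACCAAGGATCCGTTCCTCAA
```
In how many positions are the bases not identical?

The sequences differ at positions 2, 4, 5, 10, 11, 12, 14, 21 (1-based) — 8 in total.

8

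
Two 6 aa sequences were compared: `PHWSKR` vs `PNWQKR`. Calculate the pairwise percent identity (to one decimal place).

66.7%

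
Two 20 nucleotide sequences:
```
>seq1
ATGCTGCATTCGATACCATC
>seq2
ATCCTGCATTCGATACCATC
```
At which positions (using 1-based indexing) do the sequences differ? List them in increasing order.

3

Scanning 1-based: 3: G/C.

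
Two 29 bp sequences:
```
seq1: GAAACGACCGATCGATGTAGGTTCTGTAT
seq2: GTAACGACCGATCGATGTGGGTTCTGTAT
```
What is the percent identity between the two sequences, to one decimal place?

93.1%

Mismatches at positions 2, 19 (1-based): 2 of 29.
Identical positions: 27/29 = 93.1% → 93.1%.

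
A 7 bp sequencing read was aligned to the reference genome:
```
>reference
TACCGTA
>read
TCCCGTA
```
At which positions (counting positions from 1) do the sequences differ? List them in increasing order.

2

Differences at position 2 (A→C).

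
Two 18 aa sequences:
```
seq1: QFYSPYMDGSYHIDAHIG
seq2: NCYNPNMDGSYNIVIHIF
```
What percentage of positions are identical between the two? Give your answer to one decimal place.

55.6%

8 positions differ (1, 2, 4, 6, 12, 14, 15, 18), so 10 of 18 match: 10/18 = 55.56%.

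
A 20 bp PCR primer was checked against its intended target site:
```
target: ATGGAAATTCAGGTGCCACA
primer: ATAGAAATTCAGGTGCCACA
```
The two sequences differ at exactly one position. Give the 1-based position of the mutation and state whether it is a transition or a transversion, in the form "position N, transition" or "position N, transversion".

Position 3 changes G→A. G is a purine and A is a purine, so this is a transition.

position 3, transition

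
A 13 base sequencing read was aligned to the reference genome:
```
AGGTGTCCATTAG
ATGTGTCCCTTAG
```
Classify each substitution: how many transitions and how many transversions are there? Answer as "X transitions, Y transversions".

Transitions (purine↔purine or pyrimidine↔pyrimidine): none.
Transversions (purine↔pyrimidine): 2 G→T, 9 A→C.

0 transitions, 2 transversions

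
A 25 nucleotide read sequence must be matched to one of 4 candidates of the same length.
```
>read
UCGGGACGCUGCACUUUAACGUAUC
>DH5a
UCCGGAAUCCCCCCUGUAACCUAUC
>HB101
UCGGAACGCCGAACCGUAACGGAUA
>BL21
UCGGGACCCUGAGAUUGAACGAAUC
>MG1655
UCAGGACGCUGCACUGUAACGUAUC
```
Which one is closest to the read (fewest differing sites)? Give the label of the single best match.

Hamming distances to read — DH5a: 8; HB101: 7; BL21: 6; MG1655: 2.
Smallest is MG1655 with 2 mismatches.

MG1655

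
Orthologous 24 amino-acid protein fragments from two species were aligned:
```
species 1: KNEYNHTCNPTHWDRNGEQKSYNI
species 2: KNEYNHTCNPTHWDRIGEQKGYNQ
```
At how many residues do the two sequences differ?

The sequences differ at residues 16, 21, 24 (1-based) — 3 in total.

3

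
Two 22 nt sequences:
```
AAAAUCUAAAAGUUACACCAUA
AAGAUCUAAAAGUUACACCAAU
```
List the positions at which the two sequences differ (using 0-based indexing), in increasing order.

2, 20, 21

Differences at position 2 (A→G), position 20 (U→A), position 21 (A→U).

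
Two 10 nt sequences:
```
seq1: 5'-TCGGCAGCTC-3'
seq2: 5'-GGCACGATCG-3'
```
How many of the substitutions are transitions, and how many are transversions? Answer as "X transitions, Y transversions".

5 transitions, 4 transversions

Transitions (purine↔purine or pyrimidine↔pyrimidine): 4 G→A, 6 A→G, 7 G→A, 8 C→T, 9 T→C.
Transversions (purine↔pyrimidine): 1 T→G, 2 C→G, 3 G→C, 10 C→G.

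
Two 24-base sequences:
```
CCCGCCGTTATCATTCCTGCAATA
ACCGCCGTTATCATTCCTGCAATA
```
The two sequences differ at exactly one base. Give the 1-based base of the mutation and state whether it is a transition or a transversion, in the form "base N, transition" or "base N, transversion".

The sequences differ only at base 1: C→A (pyrimidine→purine), a transversion.

base 1, transversion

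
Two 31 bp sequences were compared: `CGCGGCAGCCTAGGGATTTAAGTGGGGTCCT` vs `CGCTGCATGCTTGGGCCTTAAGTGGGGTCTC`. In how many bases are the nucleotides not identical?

The sequences differ at bases 4, 8, 9, 12, 16, 17, 30, 31 (1-based) — 8 in total.

8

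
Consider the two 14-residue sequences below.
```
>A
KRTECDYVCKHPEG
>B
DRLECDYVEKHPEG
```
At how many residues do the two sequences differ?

3

Mismatches (1-based): residue 1: K→D; residue 3: T→L; residue 9: C→E.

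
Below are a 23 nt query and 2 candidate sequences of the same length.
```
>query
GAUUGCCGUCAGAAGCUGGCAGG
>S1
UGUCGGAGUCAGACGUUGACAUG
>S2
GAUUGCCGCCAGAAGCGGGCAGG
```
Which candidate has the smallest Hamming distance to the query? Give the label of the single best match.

S1 differs at 9 positions; S2 differs at 2 positions. The closest is S2.

S2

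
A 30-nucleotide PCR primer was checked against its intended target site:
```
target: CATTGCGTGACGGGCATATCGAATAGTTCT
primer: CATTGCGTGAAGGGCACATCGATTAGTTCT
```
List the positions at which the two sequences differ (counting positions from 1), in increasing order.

11, 17, 23

Scanning 1-based: 11: C/A; 17: T/C; 23: A/T.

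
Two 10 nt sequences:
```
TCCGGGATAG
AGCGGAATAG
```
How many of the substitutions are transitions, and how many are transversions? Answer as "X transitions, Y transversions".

1 transition, 2 transversions

Mismatches (1-based):
site 1: T→A (pyrimidine→purine, transversion)
site 2: C→G (pyrimidine→purine, transversion)
site 6: G→A (purine→purine, transition)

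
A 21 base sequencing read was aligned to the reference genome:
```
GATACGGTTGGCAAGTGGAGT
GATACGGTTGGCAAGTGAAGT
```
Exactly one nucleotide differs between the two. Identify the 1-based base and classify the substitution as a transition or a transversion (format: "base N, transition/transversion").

The sequences differ only at base 18: G→A (purine→purine), a transition.

base 18, transition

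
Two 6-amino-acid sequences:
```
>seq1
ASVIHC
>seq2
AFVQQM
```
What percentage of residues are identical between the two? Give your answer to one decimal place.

4 positions differ (2, 4, 5, 6), so 2 of 6 match: 2/6 = 33.33%.

33.3%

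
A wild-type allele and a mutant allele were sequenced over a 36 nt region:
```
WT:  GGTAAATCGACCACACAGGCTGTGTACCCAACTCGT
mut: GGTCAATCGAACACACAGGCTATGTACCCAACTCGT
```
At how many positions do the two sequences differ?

Comparing position by position, 3 positions differ: 4 (A/C), 11 (C/A), 22 (G/A).

3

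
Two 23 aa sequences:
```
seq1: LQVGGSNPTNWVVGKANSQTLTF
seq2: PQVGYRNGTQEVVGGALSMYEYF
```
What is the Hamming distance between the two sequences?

12

Comparing position by position, 12 residues differ: 1 (L/P), 5 (G/Y), 6 (S/R), 8 (P/G), 10 (N/Q), 11 (W/E), 15 (K/G), 17 (N/L), 19 (Q/M), 20 (T/Y), 21 (L/E), 22 (T/Y).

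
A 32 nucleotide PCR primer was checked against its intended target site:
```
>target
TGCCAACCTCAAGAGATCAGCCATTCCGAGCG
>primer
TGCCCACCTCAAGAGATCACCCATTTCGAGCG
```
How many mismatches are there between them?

3

The sequences differ at positions 5, 20, 26 (1-based) — 3 in total.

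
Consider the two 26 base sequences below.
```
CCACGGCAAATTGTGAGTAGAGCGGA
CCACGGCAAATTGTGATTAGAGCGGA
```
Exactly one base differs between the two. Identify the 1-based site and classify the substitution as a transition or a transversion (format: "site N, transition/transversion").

site 17, transversion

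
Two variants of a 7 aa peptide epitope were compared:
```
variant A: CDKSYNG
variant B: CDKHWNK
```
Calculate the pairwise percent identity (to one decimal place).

3 positions differ (4, 5, 7), so 4 of 7 match: 4/7 = 57.14%.

57.1%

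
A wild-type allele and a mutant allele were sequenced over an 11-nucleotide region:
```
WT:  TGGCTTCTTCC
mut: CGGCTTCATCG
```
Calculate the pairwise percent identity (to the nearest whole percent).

3 positions differ (1, 8, 11), so 8 of 11 match: 8/11 = 72.73%.

73%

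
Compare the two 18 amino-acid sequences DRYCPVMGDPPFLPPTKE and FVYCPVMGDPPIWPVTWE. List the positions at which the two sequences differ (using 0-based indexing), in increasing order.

0, 1, 11, 12, 14, 16

Scanning 0-based: 0: D/F; 1: R/V; 11: F/I; 12: L/W; 14: P/V; 16: K/W.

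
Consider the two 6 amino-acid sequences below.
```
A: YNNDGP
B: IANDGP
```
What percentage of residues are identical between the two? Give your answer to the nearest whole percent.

67%

Mismatches at positions 1, 2 (1-based): 2 of 6.
Identical positions: 4/6 = 66.67% → 67%.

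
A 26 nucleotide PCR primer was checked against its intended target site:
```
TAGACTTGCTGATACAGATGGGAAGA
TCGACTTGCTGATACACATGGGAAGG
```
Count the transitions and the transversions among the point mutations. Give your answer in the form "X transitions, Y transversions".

Transitions (purine↔purine or pyrimidine↔pyrimidine): 26 A→G.
Transversions (purine↔pyrimidine): 2 A→C, 17 G→C.

1 transition, 2 transversions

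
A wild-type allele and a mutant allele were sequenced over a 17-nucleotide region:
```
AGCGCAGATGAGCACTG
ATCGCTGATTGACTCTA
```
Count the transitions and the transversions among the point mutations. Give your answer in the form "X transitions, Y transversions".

Transitions (purine↔purine or pyrimidine↔pyrimidine): 11 A→G, 12 G→A, 17 G→A.
Transversions (purine↔pyrimidine): 2 G→T, 6 A→T, 10 G→T, 14 A→T.

3 transitions, 4 transversions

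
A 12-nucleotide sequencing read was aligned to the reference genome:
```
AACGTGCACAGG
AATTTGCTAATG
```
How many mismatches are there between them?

5

Comparing position by position, 5 bases differ: 3 (C/T), 4 (G/T), 8 (A/T), 9 (C/A), 11 (G/T).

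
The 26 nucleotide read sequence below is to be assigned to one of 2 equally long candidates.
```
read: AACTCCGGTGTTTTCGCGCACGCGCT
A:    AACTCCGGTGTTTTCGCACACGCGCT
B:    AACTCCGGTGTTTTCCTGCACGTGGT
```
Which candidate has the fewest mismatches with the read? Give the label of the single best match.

A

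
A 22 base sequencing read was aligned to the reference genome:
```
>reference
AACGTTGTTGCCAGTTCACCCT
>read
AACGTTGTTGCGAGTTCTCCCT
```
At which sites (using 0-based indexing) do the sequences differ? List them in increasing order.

Scanning 0-based: 11: C/G; 17: A/T.

11, 17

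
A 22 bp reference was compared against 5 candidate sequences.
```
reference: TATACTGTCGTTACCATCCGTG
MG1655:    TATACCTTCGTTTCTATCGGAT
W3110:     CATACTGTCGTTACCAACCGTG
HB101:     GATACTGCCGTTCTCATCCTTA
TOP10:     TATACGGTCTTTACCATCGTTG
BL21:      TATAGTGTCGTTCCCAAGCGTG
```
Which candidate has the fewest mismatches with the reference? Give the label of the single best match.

W3110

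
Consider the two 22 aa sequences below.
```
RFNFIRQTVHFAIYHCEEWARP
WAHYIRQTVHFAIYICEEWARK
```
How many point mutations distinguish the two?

6

Mismatches (1-based): position 1: R→W; position 2: F→A; position 3: N→H; position 4: F→Y; position 15: H→I; position 22: P→K.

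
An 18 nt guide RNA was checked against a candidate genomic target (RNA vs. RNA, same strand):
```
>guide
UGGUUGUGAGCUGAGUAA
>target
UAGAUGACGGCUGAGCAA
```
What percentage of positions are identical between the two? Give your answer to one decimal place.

6 positions differ (2, 4, 7, 8, 9, 16), so 12 of 18 match: 12/18 = 66.67%.

66.7%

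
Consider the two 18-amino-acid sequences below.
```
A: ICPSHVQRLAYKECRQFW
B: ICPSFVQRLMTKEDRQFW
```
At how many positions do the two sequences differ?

Comparing position by position, 4 positions differ: 5 (H/F), 10 (A/M), 11 (Y/T), 14 (C/D).

4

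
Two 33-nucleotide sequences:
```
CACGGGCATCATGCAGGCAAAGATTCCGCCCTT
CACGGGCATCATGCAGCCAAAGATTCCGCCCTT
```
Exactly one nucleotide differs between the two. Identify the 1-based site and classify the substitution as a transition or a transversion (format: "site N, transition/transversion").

Site 17 changes G→C. G is a purine and C is a pyrimidine, so this is a transversion.

site 17, transversion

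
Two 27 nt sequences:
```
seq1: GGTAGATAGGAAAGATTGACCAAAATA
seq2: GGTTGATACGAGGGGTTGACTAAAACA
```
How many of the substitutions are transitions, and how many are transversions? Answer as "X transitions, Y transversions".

Transitions (purine↔purine or pyrimidine↔pyrimidine): 12 A→G, 13 A→G, 15 A→G, 21 C→T, 26 T→C.
Transversions (purine↔pyrimidine): 4 A→T, 9 G→C.

5 transitions, 2 transversions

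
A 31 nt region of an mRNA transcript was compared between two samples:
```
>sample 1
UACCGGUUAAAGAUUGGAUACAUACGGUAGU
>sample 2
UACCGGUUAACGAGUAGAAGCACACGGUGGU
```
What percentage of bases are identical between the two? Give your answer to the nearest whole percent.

7 positions differ (11, 14, 16, 19, 20, 23, 29), so 24 of 31 match: 24/31 = 77.42%.

77%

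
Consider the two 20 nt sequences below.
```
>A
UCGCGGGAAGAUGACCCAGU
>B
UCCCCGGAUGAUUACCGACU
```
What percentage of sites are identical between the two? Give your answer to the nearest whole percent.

70%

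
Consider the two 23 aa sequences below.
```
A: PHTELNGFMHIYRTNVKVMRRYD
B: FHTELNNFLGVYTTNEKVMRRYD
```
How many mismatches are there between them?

7

Mismatches (1-based): residue 1: P→F; residue 7: G→N; residue 9: M→L; residue 10: H→G; residue 11: I→V; residue 13: R→T; residue 16: V→E.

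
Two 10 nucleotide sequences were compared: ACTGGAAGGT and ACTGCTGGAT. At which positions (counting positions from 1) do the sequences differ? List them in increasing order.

Scanning 1-based: 5: G/C; 6: A/T; 7: A/G; 9: G/A.

5, 6, 7, 9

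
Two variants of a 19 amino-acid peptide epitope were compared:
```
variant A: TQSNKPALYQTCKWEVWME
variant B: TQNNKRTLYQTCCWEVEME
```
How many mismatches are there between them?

5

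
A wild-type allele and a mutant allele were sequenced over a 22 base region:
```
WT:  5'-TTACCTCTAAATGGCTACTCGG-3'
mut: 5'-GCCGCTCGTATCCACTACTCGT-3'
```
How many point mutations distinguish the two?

11

Comparing position by position, 11 sites differ: 1 (T/G), 2 (T/C), 3 (A/C), 4 (C/G), 8 (T/G), 9 (A/T), 11 (A/T), 12 (T/C), 13 (G/C), 14 (G/A), 22 (G/T).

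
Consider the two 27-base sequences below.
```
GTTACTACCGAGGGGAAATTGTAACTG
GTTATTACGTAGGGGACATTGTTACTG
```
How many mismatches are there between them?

5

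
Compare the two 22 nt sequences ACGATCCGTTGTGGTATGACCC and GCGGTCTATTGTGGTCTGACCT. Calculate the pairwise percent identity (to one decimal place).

6 positions differ (1, 4, 7, 8, 16, 22), so 16 of 22 match: 16/22 = 72.73%.

72.7%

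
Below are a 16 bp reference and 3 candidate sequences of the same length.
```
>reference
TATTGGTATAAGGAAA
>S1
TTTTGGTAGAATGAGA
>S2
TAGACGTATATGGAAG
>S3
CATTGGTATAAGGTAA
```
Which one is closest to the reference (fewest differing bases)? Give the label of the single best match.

S3

S1 differs at 4 bases; S2 differs at 5 bases; S3 differs at 2 bases. The closest is S3.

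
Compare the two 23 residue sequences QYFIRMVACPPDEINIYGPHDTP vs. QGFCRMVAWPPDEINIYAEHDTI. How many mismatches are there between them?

Comparing position by position, 6 positions differ: 2 (Y/G), 4 (I/C), 9 (C/W), 18 (G/A), 19 (P/E), 23 (P/I).

6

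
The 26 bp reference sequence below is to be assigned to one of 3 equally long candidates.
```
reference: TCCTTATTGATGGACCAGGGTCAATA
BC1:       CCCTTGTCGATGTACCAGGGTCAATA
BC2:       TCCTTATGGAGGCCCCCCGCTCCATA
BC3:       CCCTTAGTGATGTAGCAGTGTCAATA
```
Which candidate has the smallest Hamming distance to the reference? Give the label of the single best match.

BC1

Hamming distances to reference — BC1: 4; BC2: 8; BC3: 5.
Smallest is BC1 with 4 mismatches.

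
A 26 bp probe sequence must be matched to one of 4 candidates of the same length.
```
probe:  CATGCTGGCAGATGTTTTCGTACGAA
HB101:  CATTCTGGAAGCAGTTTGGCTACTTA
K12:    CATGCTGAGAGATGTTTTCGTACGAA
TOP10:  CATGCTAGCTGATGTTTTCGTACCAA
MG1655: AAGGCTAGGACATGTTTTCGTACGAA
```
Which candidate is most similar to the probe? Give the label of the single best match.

HB101 differs at 9 sites; K12 differs at 2 sites; TOP10 differs at 3 sites; MG1655 differs at 5 sites. The closest is K12.

K12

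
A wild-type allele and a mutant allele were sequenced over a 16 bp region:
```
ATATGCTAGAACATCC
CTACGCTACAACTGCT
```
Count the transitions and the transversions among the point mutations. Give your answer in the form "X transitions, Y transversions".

2 transitions, 4 transversions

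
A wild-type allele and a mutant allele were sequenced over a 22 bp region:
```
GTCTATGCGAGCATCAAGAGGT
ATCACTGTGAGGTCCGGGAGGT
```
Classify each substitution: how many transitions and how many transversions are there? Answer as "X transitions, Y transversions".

5 transitions, 4 transversions

Mismatches (1-based):
position 1: G→A (purine→purine, transition)
position 4: T→A (pyrimidine→purine, transversion)
position 5: A→C (purine→pyrimidine, transversion)
position 8: C→T (pyrimidine→pyrimidine, transition)
position 12: C→G (pyrimidine→purine, transversion)
position 13: A→T (purine→pyrimidine, transversion)
position 14: T→C (pyrimidine→pyrimidine, transition)
position 16: A→G (purine→purine, transition)
position 17: A→G (purine→purine, transition)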